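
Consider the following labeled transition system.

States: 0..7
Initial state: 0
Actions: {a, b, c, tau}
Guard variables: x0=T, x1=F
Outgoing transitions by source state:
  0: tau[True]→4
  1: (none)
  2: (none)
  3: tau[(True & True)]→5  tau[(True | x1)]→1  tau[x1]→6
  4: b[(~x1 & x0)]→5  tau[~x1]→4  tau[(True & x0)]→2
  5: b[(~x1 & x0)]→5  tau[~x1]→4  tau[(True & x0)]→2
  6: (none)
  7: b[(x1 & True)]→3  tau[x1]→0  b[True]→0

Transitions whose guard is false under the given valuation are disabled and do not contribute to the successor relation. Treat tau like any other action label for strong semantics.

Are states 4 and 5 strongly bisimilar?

Compute ~ classes (split until stable):
  round 0: {{0,1,2,3,4,5,6,7}}
  round 1: {{0,3},{1,2,6},{4,5},{7}}
  round 2: {{0},{1,2,6},{3},{4,5},{7}}
stable after 3 split(s): 5 block(s)
[4]={4,5}  [5]={4,5}

Answer: BISIMILAR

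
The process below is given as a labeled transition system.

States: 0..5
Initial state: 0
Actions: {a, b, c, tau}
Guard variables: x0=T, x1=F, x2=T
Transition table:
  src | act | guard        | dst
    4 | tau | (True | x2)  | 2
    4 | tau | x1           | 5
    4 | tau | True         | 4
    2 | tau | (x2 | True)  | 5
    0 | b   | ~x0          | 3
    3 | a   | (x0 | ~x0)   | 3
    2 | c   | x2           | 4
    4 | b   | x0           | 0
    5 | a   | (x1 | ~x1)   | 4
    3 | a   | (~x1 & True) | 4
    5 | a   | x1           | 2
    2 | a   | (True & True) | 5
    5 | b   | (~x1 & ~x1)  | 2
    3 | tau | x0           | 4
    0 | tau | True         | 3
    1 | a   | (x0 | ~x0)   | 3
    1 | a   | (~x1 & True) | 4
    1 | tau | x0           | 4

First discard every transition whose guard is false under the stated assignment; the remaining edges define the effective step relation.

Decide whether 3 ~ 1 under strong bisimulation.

Answer: BISIMILAR

Trace:
Bisimulation quotient by refinement:
  π0 = {{0,1,2,3,4,5}}
  π1 = {{0},{1,3},{2},{4},{5}}
stable after 2 split(s): 5 block(s)
[3]={1,3}  [1]={1,3}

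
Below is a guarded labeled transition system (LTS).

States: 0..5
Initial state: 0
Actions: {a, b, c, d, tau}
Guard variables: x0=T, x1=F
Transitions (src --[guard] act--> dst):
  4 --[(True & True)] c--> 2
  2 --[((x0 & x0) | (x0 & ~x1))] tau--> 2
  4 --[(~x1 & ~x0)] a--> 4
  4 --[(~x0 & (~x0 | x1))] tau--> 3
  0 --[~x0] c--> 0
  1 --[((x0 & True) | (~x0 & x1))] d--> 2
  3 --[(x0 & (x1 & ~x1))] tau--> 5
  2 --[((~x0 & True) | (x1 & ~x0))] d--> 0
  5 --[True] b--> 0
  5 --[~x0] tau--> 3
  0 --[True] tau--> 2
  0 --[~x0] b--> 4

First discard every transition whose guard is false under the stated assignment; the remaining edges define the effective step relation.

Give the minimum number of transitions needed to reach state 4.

Layered search for 4:
  depth 0: {0}
  depth 1: {2}
4 never appears.

Answer: UNREACHABLE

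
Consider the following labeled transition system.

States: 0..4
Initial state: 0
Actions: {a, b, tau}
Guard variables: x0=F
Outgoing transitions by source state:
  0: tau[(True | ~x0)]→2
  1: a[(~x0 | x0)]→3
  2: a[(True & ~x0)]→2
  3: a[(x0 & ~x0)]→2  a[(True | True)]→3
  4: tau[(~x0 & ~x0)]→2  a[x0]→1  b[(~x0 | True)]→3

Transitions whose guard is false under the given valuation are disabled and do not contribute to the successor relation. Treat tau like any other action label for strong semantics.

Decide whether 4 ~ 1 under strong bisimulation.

Answer: NOT BISIMILAR

Working:
Compute ~ classes (split until stable):
  P[0] = {{0,1,2,3,4}}
  P[1] = {{0},{1,2,3},{4}}
stable after 2 split(s): 3 block(s)
4∈{4}, 1∈{1,2,3}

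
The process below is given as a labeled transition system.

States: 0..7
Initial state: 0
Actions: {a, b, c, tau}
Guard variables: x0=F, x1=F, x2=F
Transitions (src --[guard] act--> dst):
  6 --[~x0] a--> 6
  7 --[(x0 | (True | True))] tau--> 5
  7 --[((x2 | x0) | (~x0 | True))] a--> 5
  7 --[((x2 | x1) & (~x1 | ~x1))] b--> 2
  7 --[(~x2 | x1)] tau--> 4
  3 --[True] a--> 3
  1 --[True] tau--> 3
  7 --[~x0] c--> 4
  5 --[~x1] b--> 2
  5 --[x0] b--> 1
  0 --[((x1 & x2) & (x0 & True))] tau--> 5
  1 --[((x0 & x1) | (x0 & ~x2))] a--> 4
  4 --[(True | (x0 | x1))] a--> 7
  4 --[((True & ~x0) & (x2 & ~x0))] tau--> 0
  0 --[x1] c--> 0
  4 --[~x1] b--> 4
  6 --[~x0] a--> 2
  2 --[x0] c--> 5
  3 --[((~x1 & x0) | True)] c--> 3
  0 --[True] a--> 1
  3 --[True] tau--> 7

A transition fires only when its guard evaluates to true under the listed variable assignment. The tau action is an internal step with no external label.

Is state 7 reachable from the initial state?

After dropping false guards: 14 live edges.
depth 0: {0}
depth 1: {1}  total {0,1}
depth 2: {3}  total {0,1,3}
depth 3: {7}  total {0,1,3,7}
depth 4: {4,5}  total {0,1,3,4,5,7}
depth 5: {2}  total {0,1,2,3,4,5,7}
Reach set: {0,1,2,3,4,5,7}
witness 7: a·tau·tau

Answer: REACHABLE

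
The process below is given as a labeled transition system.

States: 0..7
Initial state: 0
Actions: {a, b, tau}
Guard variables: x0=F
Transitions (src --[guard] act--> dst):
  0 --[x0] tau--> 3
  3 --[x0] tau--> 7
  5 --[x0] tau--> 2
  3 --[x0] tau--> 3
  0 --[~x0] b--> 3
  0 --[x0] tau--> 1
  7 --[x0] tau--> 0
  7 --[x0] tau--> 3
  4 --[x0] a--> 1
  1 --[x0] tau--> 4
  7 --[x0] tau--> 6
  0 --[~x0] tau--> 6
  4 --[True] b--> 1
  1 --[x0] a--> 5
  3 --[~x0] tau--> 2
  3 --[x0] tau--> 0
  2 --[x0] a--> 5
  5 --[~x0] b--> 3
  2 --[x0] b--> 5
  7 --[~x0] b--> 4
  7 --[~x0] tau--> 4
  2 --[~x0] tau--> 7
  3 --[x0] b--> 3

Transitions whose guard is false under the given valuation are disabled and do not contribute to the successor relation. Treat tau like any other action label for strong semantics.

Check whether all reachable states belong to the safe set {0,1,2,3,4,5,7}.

Inv-set: {0,1,2,3,4,5,7}
Reach set: {0,1,2,3,4,6,7}
  0: ✓
  1: ✓
  2: ✓
  3: ✓
  4: ✓
  6: outside
  7: ✓
reach 6 via tau — violates

Answer: INVARIANT VIOLATED at state 6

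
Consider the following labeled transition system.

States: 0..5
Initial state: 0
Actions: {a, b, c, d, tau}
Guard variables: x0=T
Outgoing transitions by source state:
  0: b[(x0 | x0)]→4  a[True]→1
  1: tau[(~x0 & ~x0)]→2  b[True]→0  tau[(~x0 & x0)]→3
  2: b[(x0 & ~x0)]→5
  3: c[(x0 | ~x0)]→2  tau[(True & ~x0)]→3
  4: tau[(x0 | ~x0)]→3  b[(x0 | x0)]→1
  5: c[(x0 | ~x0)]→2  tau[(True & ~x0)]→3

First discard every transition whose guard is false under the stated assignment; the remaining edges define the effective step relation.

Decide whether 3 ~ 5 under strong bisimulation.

Answer: BISIMILAR

Trace:
Bisimulation quotient by refinement:
  round 0: {{0,1,2,3,4,5}}
  round 1: {{0},{1},{2},{3,5},{4}}
stable after 2 split(s): 5 block(s)
[3]={3,5}  [5]={3,5}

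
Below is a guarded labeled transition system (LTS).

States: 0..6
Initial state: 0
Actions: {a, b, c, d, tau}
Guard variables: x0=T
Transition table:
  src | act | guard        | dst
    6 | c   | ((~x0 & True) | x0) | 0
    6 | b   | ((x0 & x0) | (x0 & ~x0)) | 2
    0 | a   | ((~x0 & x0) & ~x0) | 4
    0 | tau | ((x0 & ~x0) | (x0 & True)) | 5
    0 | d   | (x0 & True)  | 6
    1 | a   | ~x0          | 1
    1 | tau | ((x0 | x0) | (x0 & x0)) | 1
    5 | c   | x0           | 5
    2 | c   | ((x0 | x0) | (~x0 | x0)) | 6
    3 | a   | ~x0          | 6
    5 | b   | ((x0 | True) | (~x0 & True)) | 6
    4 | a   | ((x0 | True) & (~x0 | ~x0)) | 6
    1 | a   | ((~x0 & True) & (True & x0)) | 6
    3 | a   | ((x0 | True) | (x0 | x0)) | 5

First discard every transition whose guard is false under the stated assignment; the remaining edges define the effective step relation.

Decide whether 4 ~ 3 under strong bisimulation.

Bisimulation quotient by refinement:
  P[0] = {{0,1,2,3,4,5,6}}
  P[1] = {{0},{1},{2},{3},{4},{5,6}}
  P[2] = {{0},{1},{2},{3},{4},{5},{6}}
7 equivalence class(es) (converged in 3)
4∈{4}, 3∈{3}

Answer: NOT BISIMILAR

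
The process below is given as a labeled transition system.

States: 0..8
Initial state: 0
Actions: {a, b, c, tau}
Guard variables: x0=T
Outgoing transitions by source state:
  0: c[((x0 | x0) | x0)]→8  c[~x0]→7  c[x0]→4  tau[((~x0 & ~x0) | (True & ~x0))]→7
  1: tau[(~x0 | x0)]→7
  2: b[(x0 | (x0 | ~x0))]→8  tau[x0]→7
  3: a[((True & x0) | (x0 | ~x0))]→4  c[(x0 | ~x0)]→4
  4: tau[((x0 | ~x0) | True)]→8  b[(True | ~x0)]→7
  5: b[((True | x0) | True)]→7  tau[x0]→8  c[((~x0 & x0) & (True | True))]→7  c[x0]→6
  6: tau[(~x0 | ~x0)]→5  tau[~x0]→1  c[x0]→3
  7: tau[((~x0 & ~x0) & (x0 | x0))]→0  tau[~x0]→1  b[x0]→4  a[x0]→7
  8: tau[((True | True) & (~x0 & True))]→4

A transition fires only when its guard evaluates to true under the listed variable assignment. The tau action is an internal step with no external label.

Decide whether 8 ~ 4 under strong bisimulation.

Refine partition for ~:
  round 0: {{0,1,2,3,4,5,6,7,8}}
  round 1: {{0,6},{1},{2,4},{3},{5},{7},{8}}
  round 2: {{0},{1},{2},{3},{4},{5},{6},{7},{8}}
9 equivalence class(es) (converged in 3)
8∈{8}, 4∈{4}

Answer: NOT BISIMILAR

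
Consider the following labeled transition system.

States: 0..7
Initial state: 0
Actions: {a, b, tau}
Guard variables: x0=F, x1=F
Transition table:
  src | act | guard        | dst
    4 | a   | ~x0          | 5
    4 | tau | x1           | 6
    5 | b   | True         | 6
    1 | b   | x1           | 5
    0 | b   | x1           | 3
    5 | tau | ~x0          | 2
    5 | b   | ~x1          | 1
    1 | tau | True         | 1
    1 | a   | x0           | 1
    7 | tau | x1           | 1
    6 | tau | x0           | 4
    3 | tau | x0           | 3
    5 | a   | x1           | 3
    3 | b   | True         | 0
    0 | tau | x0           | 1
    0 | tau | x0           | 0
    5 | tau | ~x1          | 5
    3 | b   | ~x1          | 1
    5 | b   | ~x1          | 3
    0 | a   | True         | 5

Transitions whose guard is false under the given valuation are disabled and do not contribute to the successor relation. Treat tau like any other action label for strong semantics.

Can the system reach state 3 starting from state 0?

After dropping false guards: 10 live edges.
L0 = {0}
L1 = {5}  now seen {0,5}
L2 = {1,2,3,6}  now seen {0,1,2,3,5,6}
Reachable = {0,1,2,3,5,6}
Path to 3: a·b

Answer: REACHABLE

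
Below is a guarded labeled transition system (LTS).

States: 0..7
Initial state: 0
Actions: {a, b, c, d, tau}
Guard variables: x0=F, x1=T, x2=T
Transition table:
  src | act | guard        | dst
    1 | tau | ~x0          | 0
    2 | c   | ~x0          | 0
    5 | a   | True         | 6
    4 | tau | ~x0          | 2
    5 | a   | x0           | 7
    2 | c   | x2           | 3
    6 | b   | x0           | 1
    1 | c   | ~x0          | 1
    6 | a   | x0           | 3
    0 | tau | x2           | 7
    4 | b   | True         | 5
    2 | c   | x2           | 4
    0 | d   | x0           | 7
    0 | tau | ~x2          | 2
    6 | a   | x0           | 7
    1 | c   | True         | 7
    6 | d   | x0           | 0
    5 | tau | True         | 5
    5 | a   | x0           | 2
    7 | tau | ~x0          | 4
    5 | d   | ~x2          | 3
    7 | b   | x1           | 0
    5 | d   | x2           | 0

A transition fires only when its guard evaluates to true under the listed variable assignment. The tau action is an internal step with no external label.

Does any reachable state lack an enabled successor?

Reach set: {0,2,3,4,5,6,7}
  0: tau→7  [deg 1]
  2: c→0  c→3  c→4  [deg 3]
  3: ∅  [STUCK]
  4: b→5  tau→2  [deg 2]
  5: a→6  d→0  tau→5  [deg 3]
  6: ∅  [STUCK]
  7: b→0  tau→4  [deg 2]
trace reaching 3: tau·tau·tau·c

Answer: DEADLOCK at state 3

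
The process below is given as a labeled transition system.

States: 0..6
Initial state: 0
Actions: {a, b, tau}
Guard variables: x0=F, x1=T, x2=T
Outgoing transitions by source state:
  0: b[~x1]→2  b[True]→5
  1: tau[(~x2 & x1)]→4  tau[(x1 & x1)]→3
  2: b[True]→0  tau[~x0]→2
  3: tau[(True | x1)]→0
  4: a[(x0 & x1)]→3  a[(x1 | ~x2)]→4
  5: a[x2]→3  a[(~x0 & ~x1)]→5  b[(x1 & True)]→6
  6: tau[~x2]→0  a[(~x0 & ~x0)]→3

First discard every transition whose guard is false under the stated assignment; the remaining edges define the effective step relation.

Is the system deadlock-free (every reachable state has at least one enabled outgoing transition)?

Reachable = {0,3,5,6}
  0: b→5  [1 out]
  3: tau→0  [1 out]
  5: a→3  b→6  [2 out]
  6: a→3  [1 out]

Answer: DEADLOCK-FREE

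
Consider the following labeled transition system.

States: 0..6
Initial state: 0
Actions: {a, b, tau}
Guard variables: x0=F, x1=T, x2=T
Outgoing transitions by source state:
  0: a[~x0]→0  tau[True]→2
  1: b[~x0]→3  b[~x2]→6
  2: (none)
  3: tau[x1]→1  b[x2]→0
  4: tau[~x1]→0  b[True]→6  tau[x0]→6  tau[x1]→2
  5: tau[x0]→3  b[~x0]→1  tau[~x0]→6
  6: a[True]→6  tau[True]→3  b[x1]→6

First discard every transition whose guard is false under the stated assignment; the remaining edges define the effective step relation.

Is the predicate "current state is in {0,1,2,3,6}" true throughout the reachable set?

Allowed set {0,1,2,3,6}
R = {0,2}
  0: safe
  2: safe

Answer: INVARIANT HOLDS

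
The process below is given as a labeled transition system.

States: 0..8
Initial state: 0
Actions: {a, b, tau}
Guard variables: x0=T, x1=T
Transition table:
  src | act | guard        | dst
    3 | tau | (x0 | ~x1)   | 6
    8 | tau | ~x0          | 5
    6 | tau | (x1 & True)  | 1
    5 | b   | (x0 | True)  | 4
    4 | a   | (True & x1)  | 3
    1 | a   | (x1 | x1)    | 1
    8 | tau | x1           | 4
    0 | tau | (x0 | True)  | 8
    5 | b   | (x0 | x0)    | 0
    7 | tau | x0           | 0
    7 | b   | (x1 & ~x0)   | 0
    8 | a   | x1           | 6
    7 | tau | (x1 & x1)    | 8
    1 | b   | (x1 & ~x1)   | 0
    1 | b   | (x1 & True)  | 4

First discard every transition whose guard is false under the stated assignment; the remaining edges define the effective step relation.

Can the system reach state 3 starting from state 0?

Answer: REACHABLE

Trace:
12 transition(s) survive guard evaluation.
depth 0: {0}
depth 1: {8}  cumulative {0,8}
depth 2: {4,6}  cumulative {0,4,6,8}
depth 3: {1,3}  cumulative {0,1,3,4,6,8}
Reachable = {0,1,3,4,6,8}
witness 3: tau·tau·a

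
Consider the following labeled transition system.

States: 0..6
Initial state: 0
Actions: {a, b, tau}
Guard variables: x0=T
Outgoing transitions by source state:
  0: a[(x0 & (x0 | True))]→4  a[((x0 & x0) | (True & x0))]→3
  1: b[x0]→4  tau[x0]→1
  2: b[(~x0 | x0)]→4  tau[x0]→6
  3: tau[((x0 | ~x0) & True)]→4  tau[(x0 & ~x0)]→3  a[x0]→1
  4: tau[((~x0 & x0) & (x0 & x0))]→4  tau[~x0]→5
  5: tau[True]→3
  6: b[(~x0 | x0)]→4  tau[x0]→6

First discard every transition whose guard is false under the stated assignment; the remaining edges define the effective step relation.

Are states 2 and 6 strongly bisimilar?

Refine partition for ~:
  round 0: {{0,1,2,3,4,5,6}}
  round 1: {{0},{1,2,6},{3},{4},{5}}
stable after 2 split(s): 5 block(s)
2∈{1,2,6}, 6∈{1,2,6}

Answer: BISIMILAR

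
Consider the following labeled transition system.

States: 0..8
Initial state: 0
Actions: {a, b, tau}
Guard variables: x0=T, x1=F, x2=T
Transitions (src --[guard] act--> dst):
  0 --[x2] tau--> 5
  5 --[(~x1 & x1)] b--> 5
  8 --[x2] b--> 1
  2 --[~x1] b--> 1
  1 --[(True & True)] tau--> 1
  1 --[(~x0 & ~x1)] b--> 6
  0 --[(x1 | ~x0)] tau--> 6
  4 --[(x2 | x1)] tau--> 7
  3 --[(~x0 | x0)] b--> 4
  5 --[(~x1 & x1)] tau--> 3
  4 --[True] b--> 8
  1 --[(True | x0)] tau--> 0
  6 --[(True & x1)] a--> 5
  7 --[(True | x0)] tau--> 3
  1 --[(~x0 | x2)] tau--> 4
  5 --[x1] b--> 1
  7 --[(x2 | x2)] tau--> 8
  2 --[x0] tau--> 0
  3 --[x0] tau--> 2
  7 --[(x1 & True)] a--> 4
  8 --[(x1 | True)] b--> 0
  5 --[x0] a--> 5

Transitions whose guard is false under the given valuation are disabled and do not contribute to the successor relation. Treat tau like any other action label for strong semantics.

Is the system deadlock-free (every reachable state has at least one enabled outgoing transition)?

Answer: DEADLOCK-FREE

Working:
Reach set: {0,5}
  0: tau→5  [deg 1]
  5: a→5  [deg 1]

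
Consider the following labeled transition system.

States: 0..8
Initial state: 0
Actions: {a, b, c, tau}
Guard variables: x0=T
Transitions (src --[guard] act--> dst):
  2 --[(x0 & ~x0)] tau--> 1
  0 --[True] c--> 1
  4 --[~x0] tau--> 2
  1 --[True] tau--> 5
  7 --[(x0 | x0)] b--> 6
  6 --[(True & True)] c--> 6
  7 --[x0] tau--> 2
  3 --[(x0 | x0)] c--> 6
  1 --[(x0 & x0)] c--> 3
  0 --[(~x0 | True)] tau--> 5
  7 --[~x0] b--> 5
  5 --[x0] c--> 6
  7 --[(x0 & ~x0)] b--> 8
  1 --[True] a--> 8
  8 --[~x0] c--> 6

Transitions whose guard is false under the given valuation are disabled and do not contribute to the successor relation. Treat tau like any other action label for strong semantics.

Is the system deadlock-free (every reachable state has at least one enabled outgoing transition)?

Reach set: {0,1,3,5,6,8}
  0: c→1  tau→5  [deg 2]
  1: a→8  c→3  tau→5  [deg 3]
  3: c→6  [deg 1]
  5: c→6  [deg 1]
  6: c→6  [deg 1]
  8: ∅  [deadlock]
Path to 8: c·a

Answer: DEADLOCK at state 8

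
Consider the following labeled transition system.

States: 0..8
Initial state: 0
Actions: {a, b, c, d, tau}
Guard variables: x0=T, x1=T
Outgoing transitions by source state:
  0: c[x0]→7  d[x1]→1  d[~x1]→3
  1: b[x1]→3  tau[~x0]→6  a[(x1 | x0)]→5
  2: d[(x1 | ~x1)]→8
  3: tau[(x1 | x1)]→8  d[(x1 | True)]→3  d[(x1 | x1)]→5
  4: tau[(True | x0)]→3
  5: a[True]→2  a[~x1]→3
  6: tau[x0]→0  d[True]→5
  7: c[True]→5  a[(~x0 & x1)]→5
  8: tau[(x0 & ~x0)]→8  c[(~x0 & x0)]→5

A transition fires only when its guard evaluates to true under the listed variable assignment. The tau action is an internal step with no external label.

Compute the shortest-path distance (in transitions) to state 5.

Breadth-first toward 5:
  depth 0: {0}
  depth 1: {1,7}
  depth 2: {3,5}
first hit 5 at d=2 via c·c

Answer: 2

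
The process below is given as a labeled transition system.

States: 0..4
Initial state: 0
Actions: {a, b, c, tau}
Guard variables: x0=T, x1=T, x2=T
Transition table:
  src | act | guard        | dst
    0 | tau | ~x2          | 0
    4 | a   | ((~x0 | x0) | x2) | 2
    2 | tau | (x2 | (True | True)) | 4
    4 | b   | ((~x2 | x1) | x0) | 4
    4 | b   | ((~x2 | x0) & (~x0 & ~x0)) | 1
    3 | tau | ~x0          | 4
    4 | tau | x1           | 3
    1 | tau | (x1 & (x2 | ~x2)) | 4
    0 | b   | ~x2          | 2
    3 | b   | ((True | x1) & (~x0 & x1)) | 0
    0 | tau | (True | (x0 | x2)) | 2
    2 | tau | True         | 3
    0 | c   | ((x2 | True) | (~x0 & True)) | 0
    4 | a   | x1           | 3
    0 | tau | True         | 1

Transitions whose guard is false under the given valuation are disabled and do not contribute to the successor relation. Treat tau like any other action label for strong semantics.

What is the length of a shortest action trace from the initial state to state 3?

Breadth-first toward 3:
  depth 0: {0}
  depth 1: {1,2}
  depth 2: {3,4}
first hit 3 at d=2 via tau·tau

Answer: 2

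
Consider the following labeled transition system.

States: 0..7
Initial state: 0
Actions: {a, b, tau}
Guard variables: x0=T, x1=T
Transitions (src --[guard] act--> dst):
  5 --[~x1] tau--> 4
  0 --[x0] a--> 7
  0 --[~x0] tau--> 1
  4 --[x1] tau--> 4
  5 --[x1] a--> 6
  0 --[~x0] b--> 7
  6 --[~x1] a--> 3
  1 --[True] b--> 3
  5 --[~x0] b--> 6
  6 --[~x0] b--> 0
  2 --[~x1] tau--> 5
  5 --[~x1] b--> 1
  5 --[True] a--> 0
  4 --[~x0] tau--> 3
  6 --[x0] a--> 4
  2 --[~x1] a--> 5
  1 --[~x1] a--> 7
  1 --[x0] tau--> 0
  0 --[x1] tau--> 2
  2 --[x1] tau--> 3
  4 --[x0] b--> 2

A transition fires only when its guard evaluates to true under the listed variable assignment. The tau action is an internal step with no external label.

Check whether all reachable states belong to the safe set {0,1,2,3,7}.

Inv-set: {0,1,2,3,7}
Reachable = {0,2,3,7}
  0: ✓
  2: ✓
  3: ✓
  7: ✓

Answer: INVARIANT HOLDS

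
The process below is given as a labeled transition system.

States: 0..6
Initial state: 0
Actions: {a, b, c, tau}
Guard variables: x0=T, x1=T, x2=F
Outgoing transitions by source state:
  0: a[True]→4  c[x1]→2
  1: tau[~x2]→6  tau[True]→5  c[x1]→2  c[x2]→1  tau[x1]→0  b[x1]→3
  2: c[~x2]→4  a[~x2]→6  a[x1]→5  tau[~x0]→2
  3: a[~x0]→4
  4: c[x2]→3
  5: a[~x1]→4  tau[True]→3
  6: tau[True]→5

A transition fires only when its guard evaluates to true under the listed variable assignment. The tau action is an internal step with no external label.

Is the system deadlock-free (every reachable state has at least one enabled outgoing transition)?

Answer: DEADLOCK at state 3

Analysis:
Reach set: {0,2,3,4,5,6}
  0: a→4  c→2  [deg 2]
  2: a→5  a→6  c→4  [deg 3]
  3: ∅  [STUCK]
  4: ∅  [STUCK]
  5: tau→3  [deg 1]
  6: tau→5  [deg 1]
witness 3: c·a·tau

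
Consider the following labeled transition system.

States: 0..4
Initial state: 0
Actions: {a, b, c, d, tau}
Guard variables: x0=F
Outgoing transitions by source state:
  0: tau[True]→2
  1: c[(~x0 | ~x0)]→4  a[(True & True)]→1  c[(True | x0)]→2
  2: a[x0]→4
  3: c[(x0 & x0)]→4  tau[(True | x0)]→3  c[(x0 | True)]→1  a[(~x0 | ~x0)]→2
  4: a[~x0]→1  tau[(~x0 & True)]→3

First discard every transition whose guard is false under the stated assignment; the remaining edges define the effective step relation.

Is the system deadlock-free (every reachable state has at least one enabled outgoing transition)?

Reach set: {0,2}
  0: tau→2  [1 out]
  2: ∅  [deadlock]
trace reaching 2: tau

Answer: DEADLOCK at state 2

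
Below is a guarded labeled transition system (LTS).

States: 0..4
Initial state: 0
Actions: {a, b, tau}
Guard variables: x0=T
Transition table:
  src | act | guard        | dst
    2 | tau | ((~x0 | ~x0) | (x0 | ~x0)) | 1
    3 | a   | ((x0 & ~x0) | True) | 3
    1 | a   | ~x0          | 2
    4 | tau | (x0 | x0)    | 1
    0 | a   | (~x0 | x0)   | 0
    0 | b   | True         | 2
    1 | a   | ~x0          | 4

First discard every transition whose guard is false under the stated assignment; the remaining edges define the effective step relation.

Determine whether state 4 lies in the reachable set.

After dropping false guards: 5 live edges.
depth 0: {0}
depth 1: {2}  now seen {0,2}
depth 2: {1}  now seen {0,1,2}
R = {0,1,2}

Answer: UNREACHABLE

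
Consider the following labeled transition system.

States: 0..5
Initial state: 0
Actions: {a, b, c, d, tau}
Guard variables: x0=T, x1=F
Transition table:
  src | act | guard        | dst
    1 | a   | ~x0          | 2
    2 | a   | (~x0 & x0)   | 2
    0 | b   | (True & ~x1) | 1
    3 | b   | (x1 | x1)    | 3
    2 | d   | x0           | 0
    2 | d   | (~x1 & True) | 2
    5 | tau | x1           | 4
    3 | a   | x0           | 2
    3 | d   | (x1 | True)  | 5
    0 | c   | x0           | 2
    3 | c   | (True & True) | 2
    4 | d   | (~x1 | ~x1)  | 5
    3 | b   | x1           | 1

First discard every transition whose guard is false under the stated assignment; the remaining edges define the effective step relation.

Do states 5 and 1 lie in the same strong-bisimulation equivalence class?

Answer: BISIMILAR

Analysis:
Refine partition for ~:
  P[0] = {{0,1,2,3,4,5}}
  P[1] = {{0},{1,5},{2,4},{3}}
  P[2] = {{0},{1,5},{2},{3},{4}}
Fixed point at round 3; 5 class(es).
class of 5: {1,5}; class of 1: {1,5}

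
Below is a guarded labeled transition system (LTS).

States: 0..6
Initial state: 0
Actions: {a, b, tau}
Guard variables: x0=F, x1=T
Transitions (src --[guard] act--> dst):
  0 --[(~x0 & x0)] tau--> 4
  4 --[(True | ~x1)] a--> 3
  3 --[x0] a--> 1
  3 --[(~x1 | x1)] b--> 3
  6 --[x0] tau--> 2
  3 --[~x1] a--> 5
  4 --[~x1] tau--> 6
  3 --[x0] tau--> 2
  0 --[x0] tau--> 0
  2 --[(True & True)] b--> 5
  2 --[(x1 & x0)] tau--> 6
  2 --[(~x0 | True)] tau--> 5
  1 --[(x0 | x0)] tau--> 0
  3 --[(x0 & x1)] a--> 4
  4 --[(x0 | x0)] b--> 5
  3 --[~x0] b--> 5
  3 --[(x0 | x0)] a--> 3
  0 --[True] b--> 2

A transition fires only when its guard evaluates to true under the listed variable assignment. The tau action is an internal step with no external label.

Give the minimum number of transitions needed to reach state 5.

Answer: 2

Working:
Breadth-first toward 5:
  Layer 0: {0}
  Layer 1: {2}
  Layer 2: {5}
first hit 5 at d=2 via b·b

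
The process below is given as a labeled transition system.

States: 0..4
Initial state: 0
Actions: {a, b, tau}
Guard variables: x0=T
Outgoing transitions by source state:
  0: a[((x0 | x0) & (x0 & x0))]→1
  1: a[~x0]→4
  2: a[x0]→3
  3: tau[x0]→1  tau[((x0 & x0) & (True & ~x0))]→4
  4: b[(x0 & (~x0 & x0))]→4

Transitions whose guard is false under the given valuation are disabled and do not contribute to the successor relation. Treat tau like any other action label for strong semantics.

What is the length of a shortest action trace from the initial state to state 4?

Answer: UNREACHABLE

Trace:
Layered search for 4:
  L0 = {0}
  L1 = {1}
4 never appears.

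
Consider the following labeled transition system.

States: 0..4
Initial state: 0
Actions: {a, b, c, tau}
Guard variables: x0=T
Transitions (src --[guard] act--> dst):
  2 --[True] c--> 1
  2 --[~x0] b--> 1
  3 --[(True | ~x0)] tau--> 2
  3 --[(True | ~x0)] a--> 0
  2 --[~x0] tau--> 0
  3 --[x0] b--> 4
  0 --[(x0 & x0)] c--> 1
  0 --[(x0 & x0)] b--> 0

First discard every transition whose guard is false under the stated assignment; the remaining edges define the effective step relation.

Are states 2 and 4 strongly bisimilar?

Refine partition for ~:
  P[0] = {{0,1,2,3,4}}
  P[1] = {{0},{1,4},{2},{3}}
4 equivalence class(es) (converged in 2)
class of 2: {2}; class of 4: {1,4}

Answer: NOT BISIMILAR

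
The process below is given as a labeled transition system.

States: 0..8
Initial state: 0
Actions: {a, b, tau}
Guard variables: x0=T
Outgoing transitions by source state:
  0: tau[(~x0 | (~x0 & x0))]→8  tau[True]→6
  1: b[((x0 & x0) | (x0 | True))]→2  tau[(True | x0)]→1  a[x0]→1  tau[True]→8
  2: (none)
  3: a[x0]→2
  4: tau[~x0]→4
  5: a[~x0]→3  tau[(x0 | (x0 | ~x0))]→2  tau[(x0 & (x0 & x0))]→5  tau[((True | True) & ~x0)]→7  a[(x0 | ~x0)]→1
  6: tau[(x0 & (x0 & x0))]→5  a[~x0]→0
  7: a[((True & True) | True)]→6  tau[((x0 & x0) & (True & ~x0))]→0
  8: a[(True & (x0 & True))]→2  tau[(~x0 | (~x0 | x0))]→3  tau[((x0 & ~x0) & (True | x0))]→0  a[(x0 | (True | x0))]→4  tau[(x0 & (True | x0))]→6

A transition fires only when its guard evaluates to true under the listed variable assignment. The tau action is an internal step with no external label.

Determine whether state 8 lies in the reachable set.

Answer: REACHABLE

Analysis:
After dropping false guards: 15 live edges.
Layer 0: {0}
Layer 1: {6}  now seen {0,6}
Layer 2: {5}  now seen {0,5,6}
Layer 3: {1,2}  now seen {0,1,2,5,6}
Layer 4: {8}  now seen {0,1,2,5,6,8}
Layer 5: {3,4}  now seen {0,1,2,3,4,5,6,8}
Reachable = {0,1,2,3,4,5,6,8}
Path to 8: tau·tau·a·tau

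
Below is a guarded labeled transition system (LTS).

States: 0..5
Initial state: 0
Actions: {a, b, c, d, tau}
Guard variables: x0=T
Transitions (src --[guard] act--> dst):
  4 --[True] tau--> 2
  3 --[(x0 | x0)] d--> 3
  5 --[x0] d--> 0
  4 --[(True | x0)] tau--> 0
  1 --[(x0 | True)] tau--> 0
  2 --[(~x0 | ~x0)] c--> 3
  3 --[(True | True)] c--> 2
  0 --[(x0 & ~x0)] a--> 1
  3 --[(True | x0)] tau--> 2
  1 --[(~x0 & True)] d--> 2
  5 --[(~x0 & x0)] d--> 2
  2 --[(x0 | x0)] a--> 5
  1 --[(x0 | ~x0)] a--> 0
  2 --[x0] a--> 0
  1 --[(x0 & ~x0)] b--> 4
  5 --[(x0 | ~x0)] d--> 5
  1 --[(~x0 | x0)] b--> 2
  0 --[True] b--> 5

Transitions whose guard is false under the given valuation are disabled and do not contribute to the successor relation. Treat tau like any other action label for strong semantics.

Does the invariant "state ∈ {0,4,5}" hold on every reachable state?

Answer: INVARIANT HOLDS

Analysis:
Safe = {0,4,5}
R = {0,5}
  0: safe
  5: safe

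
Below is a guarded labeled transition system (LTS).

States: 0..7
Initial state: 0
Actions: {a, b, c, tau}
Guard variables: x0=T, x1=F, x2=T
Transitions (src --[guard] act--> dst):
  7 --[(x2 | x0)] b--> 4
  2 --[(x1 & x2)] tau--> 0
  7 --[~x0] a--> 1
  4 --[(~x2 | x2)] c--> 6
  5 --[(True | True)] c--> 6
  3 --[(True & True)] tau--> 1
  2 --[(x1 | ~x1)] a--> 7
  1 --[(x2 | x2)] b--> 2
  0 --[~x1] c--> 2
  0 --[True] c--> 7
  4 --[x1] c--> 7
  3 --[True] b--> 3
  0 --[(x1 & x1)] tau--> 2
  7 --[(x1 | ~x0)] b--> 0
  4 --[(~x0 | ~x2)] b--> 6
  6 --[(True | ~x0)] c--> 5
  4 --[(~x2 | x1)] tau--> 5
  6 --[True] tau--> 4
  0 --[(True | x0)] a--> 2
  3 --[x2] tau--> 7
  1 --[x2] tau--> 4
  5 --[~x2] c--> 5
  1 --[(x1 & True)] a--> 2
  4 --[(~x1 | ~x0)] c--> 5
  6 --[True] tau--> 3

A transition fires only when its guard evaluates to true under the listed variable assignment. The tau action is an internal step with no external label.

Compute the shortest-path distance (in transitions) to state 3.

Layered search for 3:
  L0 = {0}
  L1 = {2,7}
  L2 = {4}
  L3 = {5,6}
  L4 = {3}
depth(3)=4, e.g. c·b·c·tau

Answer: 4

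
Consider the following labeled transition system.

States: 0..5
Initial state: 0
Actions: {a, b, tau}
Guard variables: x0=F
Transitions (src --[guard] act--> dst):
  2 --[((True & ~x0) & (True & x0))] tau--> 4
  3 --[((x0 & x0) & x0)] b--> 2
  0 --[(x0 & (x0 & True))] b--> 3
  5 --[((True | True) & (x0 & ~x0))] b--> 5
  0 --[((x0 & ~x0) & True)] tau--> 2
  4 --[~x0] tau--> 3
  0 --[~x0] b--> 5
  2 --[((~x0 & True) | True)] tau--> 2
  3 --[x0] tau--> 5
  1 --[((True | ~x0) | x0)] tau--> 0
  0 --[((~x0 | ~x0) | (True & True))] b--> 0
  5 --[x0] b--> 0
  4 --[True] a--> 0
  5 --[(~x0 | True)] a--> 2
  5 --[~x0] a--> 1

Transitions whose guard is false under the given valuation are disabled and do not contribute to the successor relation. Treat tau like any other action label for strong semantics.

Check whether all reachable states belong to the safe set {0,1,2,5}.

Answer: INVARIANT HOLDS

Trace:
Safe = {0,1,2,5}
R = {0,1,2,5}
  0: safe
  1: safe
  2: safe
  5: safe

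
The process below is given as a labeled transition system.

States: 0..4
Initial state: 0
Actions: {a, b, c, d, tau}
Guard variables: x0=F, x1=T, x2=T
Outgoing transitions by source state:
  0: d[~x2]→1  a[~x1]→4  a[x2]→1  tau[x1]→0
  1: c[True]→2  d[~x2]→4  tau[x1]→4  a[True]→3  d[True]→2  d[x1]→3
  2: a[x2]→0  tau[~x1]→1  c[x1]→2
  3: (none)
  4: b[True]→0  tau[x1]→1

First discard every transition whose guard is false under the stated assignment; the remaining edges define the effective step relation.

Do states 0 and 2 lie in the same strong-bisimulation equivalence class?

Bisimulation quotient by refinement:
  P[0] = {{0,1,2,3,4}}
  P[1] = {{0},{1},{2},{3},{4}}
stable after 2 split(s): 5 block(s)
class of 0: {0}; class of 2: {2}

Answer: NOT BISIMILAR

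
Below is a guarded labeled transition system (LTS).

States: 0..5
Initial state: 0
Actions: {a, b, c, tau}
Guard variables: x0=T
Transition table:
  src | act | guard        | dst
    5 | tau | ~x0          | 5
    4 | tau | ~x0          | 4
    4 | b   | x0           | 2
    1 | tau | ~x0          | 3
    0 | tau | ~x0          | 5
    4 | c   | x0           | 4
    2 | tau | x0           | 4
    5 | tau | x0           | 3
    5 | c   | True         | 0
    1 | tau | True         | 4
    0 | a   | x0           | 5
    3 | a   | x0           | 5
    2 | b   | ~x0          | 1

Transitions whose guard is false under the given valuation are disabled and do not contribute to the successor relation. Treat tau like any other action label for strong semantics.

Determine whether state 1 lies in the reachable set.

After dropping false guards: 8 live edges.
L0 = {0}
L1 = {5}  now seen {0,5}
L2 = {3}  now seen {0,3,5}
Reach set: {0,3,5}

Answer: UNREACHABLE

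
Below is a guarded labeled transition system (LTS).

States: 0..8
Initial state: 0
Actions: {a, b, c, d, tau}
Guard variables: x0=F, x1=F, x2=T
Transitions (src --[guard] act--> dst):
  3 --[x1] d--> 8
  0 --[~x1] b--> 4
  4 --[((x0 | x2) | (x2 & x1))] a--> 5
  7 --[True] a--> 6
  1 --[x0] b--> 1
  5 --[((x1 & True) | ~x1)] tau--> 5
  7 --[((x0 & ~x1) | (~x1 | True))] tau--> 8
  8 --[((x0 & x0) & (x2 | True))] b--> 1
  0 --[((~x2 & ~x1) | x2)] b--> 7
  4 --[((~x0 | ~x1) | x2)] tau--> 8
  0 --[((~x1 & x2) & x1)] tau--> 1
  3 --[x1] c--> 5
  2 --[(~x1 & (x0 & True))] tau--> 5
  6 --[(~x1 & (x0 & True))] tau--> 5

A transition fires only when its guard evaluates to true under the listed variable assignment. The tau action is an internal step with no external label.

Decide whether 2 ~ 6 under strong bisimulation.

Answer: BISIMILAR

Analysis:
Compute ~ classes (split until stable):
  π0 = {{0,1,2,3,4,5,6,7,8}}
  π1 = {{0},{1,2,3,6,8},{4,7},{5}}
  π2 = {{0},{1,2,3,6,8},{4},{5},{7}}
stable after 3 split(s): 5 block(s)
class of 2: {1,2,3,6,8}; class of 6: {1,2,3,6,8}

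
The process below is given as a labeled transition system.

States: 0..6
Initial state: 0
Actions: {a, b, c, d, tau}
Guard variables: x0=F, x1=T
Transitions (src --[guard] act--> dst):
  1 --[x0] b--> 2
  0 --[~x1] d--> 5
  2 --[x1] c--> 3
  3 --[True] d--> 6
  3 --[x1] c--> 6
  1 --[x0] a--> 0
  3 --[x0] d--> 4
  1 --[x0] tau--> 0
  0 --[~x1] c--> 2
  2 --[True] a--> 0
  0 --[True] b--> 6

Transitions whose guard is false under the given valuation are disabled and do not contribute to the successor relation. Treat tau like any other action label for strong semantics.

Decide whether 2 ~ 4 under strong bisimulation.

Refine partition for ~:
  P[0] = {{0,1,2,3,4,5,6}}
  P[1] = {{0},{1,4,5,6},{2},{3}}
Fixed point at round 2; 4 class(es).
[2]={2}  [4]={1,4,5,6}

Answer: NOT BISIMILAR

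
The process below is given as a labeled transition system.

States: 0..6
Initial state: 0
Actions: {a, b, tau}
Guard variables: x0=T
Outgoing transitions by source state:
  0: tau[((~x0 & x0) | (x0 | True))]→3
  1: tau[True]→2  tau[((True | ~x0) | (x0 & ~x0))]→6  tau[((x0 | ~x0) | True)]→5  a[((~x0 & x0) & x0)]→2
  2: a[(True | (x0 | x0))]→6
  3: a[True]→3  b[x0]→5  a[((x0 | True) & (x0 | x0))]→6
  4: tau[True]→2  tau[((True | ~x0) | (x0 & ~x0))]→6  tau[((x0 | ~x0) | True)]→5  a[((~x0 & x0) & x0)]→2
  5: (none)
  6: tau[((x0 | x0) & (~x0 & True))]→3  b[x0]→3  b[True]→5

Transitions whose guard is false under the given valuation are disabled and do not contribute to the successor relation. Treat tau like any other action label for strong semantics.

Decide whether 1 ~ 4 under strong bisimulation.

Compute ~ classes (split until stable):
  π0 = {{0,1,2,3,4,5,6}}
  π1 = {{0,1,4},{2},{3},{5},{6}}
  π2 = {{0},{1,4},{2},{3},{5},{6}}
stable after 3 split(s): 6 block(s)
1∈{1,4}, 4∈{1,4}

Answer: BISIMILAR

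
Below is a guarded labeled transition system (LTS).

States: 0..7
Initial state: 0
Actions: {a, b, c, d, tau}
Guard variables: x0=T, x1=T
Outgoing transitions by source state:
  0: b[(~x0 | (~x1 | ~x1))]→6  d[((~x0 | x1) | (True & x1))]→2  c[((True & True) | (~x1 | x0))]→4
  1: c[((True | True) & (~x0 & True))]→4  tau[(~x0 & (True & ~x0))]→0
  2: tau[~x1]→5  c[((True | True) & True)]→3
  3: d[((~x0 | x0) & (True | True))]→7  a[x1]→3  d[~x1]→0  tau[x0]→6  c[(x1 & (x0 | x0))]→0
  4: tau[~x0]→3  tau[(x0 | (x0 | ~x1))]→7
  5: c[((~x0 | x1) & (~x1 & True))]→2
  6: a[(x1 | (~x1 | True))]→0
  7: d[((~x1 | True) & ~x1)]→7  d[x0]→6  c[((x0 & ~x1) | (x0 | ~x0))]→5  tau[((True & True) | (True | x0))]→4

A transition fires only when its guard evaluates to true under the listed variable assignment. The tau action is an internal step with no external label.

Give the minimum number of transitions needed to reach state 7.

Answer: 2

Analysis:
Layered search for 7:
  L0 = {0}
  L1 = {2,4}
  L2 = {3,7}
first hit 7 at d=2 via c·tau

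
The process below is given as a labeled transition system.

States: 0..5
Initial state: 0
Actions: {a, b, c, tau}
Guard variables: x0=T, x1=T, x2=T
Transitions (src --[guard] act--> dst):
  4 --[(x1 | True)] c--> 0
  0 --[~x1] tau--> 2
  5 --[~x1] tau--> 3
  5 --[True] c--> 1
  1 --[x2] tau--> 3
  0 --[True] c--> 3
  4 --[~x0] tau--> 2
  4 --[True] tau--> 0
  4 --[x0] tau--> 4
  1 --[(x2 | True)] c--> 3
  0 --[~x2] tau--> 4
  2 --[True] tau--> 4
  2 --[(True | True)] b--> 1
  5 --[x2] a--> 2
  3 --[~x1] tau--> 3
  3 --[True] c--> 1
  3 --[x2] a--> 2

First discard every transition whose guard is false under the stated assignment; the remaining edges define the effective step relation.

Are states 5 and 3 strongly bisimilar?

Refine partition for ~:
  P[0] = {{0,1,2,3,4,5}}
  P[1] = {{0},{1,4},{2},{3,5}}
  P[2] = {{0},{1},{2},{3,5},{4}}
stable after 3 split(s): 5 block(s)
5∈{3,5}, 3∈{3,5}

Answer: BISIMILAR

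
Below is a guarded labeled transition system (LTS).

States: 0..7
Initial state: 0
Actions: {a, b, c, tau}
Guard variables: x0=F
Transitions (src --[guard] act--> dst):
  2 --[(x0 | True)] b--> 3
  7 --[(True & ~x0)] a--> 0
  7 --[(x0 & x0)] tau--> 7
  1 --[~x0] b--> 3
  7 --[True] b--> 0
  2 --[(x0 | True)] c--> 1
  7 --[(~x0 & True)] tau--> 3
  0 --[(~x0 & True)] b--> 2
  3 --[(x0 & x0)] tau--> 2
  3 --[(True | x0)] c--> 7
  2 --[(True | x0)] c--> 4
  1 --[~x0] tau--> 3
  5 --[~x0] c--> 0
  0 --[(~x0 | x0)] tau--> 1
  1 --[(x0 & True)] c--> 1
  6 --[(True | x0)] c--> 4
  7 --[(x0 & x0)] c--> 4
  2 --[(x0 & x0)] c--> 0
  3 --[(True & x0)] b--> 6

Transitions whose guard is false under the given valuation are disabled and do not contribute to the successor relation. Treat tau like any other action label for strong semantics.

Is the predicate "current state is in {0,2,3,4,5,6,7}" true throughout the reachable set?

Allowed set {0,2,3,4,5,6,7}
R = {0,1,2,3,4,7}
  0: ✓
  1: VIOLATES
  2: ✓
  3: ✓
  4: ✓
  7: ✓
reach 1 via tau — violates

Answer: INVARIANT VIOLATED at state 1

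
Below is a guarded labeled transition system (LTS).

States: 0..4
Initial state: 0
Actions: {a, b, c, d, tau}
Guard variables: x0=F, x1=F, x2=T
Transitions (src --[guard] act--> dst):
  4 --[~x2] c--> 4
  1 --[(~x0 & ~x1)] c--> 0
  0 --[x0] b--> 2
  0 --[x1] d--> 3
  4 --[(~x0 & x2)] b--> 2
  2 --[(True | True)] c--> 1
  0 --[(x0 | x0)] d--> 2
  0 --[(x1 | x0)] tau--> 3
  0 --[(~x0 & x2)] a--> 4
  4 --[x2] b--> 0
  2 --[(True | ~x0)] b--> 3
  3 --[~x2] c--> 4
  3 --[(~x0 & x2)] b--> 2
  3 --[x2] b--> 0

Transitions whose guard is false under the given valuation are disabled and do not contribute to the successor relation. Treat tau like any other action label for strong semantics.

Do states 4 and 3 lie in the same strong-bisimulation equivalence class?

Answer: BISIMILAR

Trace:
Bisimulation quotient by refinement:
  P[0] = {{0,1,2,3,4}}
  P[1] = {{0},{1},{2},{3,4}}
4 equivalence class(es) (converged in 2)
[4]={3,4}  [3]={3,4}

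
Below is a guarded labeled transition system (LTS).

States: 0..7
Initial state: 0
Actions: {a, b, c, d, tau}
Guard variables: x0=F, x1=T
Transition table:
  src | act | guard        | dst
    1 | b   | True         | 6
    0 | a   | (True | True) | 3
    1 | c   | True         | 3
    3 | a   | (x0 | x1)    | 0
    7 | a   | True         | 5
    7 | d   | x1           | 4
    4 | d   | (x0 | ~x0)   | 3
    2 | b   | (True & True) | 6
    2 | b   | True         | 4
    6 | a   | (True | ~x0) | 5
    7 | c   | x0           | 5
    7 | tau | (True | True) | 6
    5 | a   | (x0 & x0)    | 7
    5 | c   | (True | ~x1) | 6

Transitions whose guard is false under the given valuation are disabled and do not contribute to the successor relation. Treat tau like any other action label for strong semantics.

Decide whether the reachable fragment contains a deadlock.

Reach set: {0,3}
  0: a→3  [1 out]
  3: a→0  [1 out]

Answer: DEADLOCK-FREE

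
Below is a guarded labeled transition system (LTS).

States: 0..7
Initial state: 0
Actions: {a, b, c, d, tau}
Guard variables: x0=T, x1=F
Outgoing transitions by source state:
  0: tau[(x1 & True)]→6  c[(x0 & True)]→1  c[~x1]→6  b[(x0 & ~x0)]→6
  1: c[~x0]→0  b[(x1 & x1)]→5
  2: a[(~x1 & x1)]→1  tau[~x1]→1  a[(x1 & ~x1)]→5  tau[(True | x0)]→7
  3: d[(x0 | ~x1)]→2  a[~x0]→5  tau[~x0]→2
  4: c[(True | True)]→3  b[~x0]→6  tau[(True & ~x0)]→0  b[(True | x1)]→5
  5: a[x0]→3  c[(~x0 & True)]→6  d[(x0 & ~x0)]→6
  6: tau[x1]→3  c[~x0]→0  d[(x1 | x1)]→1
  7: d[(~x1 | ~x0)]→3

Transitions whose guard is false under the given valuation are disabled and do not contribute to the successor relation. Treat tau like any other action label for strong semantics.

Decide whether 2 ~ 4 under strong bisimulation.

Compute ~ classes (split until stable):
  π0 = {{0,1,2,3,4,5,6,7}}
  π1 = {{0},{1,6},{2},{3,7},{4},{5}}
  π2 = {{0},{1,6},{2},{3},{4},{5},{7}}
Fixed point at round 3; 7 class(es).
[2]={2}  [4]={4}

Answer: NOT BISIMILAR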